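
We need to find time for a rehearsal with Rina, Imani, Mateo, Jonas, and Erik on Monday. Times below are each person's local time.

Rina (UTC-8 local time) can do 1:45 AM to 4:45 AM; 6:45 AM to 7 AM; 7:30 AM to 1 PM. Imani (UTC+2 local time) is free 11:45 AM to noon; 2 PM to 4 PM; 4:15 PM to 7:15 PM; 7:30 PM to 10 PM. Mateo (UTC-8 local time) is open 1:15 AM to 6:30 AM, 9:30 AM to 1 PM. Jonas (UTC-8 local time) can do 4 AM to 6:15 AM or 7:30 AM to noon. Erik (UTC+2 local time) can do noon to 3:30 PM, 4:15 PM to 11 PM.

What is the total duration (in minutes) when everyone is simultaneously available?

195

Rina in UTC: 09:45-12:45, 14:45-15:00, 15:30-21:00 (add 8h to convert from UTC-8).
Imani in UTC: 09:45-10:00, 12:00-14:00, 14:15-17:15, 17:30-20:00 (subtract 2h to convert from UTC+2).
Mateo in UTC: 09:15-14:30, 17:30-21:00 (add 8h to convert from UTC-8).
Jonas in UTC: 12:00-14:15, 15:30-20:00 (add 8h to convert from UTC-8).
Erik in UTC: 10:00-13:30, 14:15-21:00 (subtract 2h to convert from UTC+2).
Rina ∩ Imani: 09:45-10:00, 12:00-12:45, 14:45-15:00, 15:30-17:15, 17:30-20:00.
Rina ∩ Imani ∩ Mateo: 09:45-10:00, 12:00-12:45, 17:30-20:00.
Rina ∩ Imani ∩ Mateo ∩ Jonas: 12:00-12:45, 17:30-20:00.
Rina ∩ Imani ∩ Mateo ∩ Jonas ∩ Erik: 12:00-12:45, 17:30-20:00.
Summing the common windows: 45 + 150 = 195 minutes.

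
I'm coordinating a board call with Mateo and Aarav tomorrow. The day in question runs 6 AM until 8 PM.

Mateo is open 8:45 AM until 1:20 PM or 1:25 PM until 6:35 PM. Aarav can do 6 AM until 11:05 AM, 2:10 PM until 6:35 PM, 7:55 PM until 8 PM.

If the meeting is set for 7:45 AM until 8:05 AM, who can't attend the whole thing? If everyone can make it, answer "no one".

Mateo: not fully free for 07:45-08:05. Aarav: free for 07:45-08:05.

Mateo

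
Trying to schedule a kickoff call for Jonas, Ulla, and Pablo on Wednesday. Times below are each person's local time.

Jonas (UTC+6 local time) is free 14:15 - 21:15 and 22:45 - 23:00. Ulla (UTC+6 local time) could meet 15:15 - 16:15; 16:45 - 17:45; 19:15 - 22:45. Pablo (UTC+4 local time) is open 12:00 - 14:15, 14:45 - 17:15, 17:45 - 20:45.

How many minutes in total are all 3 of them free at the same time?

210

Jonas in UTC: 08:15-15:15, 16:45-17:00 (subtract 6h to convert from UTC+6).
Ulla in UTC: 09:15-10:15, 10:45-11:45, 13:15-16:45 (subtract 6h to convert from UTC+6).
Pablo in UTC: 08:00-10:15, 10:45-13:15, 13:45-16:45 (subtract 4h to convert from UTC+4).
Jonas ∩ Ulla: 09:15-10:15, 10:45-11:45, 13:15-15:15.
Jonas ∩ Ulla ∩ Pablo: 09:15-10:15, 10:45-11:45, 13:45-15:15.
Summing the common windows: 60 + 60 + 90 = 210 minutes.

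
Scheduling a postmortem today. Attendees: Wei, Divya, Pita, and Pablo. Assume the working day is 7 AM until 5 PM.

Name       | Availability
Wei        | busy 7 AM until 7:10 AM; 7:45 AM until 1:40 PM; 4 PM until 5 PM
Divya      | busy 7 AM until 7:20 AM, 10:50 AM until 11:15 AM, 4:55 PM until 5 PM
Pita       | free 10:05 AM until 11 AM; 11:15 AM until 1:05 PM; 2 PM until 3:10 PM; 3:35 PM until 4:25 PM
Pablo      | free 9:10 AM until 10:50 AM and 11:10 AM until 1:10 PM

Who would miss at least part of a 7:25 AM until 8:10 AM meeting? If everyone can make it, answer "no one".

Wei free: 07:10-07:45, 13:40-16:00 (invert busy blocks within the working day).
Divya free: 07:20-10:50, 11:15-16:55 (invert busy blocks within the working day).
Pita free: 10:05-11:00, 11:15-13:05, 14:00-15:10, 15:35-16:25.
Pablo free: 09:10-10:50, 11:10-13:10.
Wei: not fully free for 07:25-08:10. Divya: free for 07:25-08:10. Pita: not fully free for 07:25-08:10. Pablo: not fully free for 07:25-08:10.

Pablo, Pita, Wei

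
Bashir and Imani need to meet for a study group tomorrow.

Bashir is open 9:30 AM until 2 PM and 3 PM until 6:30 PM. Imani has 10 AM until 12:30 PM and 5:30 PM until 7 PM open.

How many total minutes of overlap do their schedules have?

210

Bashir ∩ Imani: 10:00-12:30, 17:30-18:30.
Those are the intersection windows.
Summing the common windows: 150 + 60 = 210 minutes.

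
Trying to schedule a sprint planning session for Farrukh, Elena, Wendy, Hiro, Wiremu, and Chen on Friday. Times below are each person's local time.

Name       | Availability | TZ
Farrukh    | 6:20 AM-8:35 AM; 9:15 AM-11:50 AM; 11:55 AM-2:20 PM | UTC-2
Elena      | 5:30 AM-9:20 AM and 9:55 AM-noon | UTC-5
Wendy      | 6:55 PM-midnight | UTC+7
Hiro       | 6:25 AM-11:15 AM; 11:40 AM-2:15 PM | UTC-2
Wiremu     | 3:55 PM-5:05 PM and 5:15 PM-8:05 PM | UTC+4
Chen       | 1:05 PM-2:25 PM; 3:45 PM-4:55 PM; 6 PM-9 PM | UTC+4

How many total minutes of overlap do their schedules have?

150

Farrukh in UTC: 08:20-10:35, 11:15-13:50, 13:55-16:20 (add 2h to convert from UTC-2).
Elena in UTC: 10:30-14:20, 14:55-17:00 (add 5h to convert from UTC-5).
Wendy in UTC: 11:55-17:00 (subtract 7h to convert from UTC+7).
Hiro in UTC: 08:25-13:15, 13:40-16:15 (add 2h to convert from UTC-2).
Wiremu in UTC: 11:55-13:05, 13:15-16:05 (subtract 4h to convert from UTC+4).
Chen in UTC: 09:05-10:25, 11:45-12:55, 14:00-17:00 (subtract 4h to convert from UTC+4).
Farrukh ∩ Elena: 10:30-10:35, 11:15-13:50, 13:55-14:20, 14:55-16:20.
Farrukh ∩ Elena ∩ Wendy: 11:55-13:50, 13:55-14:20, 14:55-16:20.
Farrukh ∩ Elena ∩ Wendy ∩ Hiro: 11:55-13:15, 13:40-13:50, 13:55-14:20, 14:55-16:15.
Farrukh ∩ Elena ∩ Wendy ∩ Hiro ∩ Wiremu: 11:55-13:05, 13:40-13:50, 13:55-14:20, 14:55-16:05.
Farrukh ∩ Elena ∩ Wendy ∩ Hiro ∩ Wiremu ∩ Chen: 11:55-12:55, 14:00-14:20, 14:55-16:05.
Summing the common windows: 60 + 20 + 70 = 150 minutes.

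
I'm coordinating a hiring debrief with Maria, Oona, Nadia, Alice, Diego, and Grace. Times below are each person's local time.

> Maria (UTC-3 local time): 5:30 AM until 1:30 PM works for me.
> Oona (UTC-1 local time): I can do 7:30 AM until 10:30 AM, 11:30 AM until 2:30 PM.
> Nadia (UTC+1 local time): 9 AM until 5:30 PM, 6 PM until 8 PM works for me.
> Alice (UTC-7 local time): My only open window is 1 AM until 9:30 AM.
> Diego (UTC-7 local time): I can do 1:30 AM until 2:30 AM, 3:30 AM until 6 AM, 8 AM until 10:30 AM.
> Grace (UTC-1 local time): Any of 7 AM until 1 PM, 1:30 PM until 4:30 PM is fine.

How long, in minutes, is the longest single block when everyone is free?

60

Maria in UTC: 08:30-16:30 (add 3h to convert from UTC-3).
Oona in UTC: 08:30-11:30, 12:30-15:30 (add 1h to convert from UTC-1).
Nadia in UTC: 08:00-16:30, 17:00-19:00 (subtract 1h to convert from UTC+1).
Alice in UTC: 08:00-16:30 (add 7h to convert from UTC-7).
Diego in UTC: 08:30-09:30, 10:30-13:00, 15:00-17:30 (add 7h to convert from UTC-7).
Grace in UTC: 08:00-14:00, 14:30-17:30 (add 1h to convert from UTC-1).
Maria ∩ Oona: 08:30-11:30, 12:30-15:30.
Maria ∩ Oona ∩ Nadia: 08:30-11:30, 12:30-15:30.
Maria ∩ Oona ∩ Nadia ∩ Alice: 08:30-11:30, 12:30-15:30.
Maria ∩ Oona ∩ Nadia ∩ Alice ∩ Diego: 08:30-09:30, 10:30-11:30, 12:30-13:00, 15:00-15:30.
Maria ∩ Oona ∩ Nadia ∩ Alice ∩ Diego ∩ Grace: 08:30-09:30, 10:30-11:30, 12:30-13:00, 15:00-15:30.
The longest is 08:30-09:30 at 60 minutes.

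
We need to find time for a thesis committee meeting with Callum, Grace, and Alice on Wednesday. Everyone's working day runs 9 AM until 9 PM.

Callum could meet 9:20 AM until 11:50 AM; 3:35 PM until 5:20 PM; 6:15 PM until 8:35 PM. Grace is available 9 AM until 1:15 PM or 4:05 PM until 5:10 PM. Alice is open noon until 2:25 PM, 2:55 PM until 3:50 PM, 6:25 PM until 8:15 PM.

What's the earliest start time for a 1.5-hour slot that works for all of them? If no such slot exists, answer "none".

Callum ∩ Grace: 09:20-11:50, 16:05-17:10.
Callum ∩ Grace ∩ Alice: ∅.
There is no time when everyone is free.
No common window is at least 90 minutes long.

none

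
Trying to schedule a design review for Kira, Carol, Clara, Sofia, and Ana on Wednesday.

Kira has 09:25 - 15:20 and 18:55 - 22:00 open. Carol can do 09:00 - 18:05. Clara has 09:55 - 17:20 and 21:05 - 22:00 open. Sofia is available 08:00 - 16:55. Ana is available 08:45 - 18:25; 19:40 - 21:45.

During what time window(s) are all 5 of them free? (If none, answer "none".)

Kira ∩ Carol: 09:25-15:20.
Kira ∩ Carol ∩ Clara: 09:55-15:20.
Kira ∩ Carol ∩ Clara ∩ Sofia: 09:55-15:20.
Kira ∩ Carol ∩ Clara ∩ Sofia ∩ Ana: 09:55-15:20.
Those are the intersection windows.

09:55-15:20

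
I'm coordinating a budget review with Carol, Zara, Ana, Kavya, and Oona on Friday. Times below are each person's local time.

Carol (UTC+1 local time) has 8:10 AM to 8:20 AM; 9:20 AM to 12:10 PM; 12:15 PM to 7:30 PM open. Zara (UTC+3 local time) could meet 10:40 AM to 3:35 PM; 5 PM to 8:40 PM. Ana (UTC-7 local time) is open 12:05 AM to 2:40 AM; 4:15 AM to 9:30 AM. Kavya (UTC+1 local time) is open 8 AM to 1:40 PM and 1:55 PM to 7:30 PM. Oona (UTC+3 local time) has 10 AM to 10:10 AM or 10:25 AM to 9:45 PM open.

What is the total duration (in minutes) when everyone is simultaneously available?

310

Carol in UTC: 07:10-07:20, 08:20-11:10, 11:15-18:30 (subtract 1h to convert from UTC+1).
Zara in UTC: 07:40-12:35, 14:00-17:40 (subtract 3h to convert from UTC+3).
Ana in UTC: 07:05-09:40, 11:15-16:30 (add 7h to convert from UTC-7).
Kavya in UTC: 07:00-12:40, 12:55-18:30 (subtract 1h to convert from UTC+1).
Oona in UTC: 07:00-07:10, 07:25-18:45 (subtract 3h to convert from UTC+3).
Carol ∩ Zara: 08:20-11:10, 11:15-12:35, 14:00-17:40.
Carol ∩ Zara ∩ Ana: 08:20-09:40, 11:15-12:35, 14:00-16:30.
Carol ∩ Zara ∩ Ana ∩ Kavya: 08:20-09:40, 11:15-12:35, 14:00-16:30.
Carol ∩ Zara ∩ Ana ∩ Kavya ∩ Oona: 08:20-09:40, 11:15-12:35, 14:00-16:30.
So the common availability across everyone is 08:20-09:40, 11:15-12:35, 14:00-16:30.
Summing the common windows: 80 + 80 + 150 = 310 minutes.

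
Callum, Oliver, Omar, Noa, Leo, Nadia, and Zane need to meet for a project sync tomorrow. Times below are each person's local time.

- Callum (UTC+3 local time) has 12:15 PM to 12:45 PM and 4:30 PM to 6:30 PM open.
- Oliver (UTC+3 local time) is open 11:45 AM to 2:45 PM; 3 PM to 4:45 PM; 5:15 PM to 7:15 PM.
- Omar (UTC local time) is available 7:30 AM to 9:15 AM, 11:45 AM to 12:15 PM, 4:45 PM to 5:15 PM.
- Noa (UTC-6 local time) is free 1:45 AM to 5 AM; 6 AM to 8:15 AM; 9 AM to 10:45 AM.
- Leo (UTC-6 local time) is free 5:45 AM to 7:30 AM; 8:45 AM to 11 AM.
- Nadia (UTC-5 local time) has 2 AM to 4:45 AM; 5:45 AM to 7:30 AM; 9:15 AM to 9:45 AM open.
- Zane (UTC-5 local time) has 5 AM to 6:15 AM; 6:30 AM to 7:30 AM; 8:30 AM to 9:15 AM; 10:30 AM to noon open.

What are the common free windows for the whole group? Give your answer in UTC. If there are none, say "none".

Callum in UTC: 09:15-09:45, 13:30-15:30 (subtract 3h to convert from UTC+3).
Oliver in UTC: 08:45-11:45, 12:00-13:45, 14:15-16:15 (subtract 3h to convert from UTC+3).
Omar in UTC: 07:30-09:15, 11:45-12:15, 16:45-17:15.
Noa in UTC: 07:45-11:00, 12:00-14:15, 15:00-16:45 (add 6h to convert from UTC-6).
Leo in UTC: 11:45-13:30, 14:45-17:00 (add 6h to convert from UTC-6).
Nadia in UTC: 07:00-09:45, 10:45-12:30, 14:15-14:45 (add 5h to convert from UTC-5).
Zane in UTC: 10:00-11:15, 11:30-12:30, 13:30-14:15, 15:30-17:00 (add 5h to convert from UTC-5).
Callum ∩ Oliver: 09:15-09:45, 13:30-13:45, 14:15-15:30.
Callum ∩ Oliver ∩ Omar: ∅.
Callum ∩ Oliver ∩ Omar ∩ Noa: ∅.
Callum ∩ Oliver ∩ Omar ∩ Noa ∩ Leo: ∅.
Callum ∩ Oliver ∩ Omar ∩ Noa ∩ Leo ∩ Nadia: ∅.
Callum ∩ Oliver ∩ Omar ∩ Noa ∩ Leo ∩ Nadia ∩ Zane: ∅.
There is no time when everyone is free.

none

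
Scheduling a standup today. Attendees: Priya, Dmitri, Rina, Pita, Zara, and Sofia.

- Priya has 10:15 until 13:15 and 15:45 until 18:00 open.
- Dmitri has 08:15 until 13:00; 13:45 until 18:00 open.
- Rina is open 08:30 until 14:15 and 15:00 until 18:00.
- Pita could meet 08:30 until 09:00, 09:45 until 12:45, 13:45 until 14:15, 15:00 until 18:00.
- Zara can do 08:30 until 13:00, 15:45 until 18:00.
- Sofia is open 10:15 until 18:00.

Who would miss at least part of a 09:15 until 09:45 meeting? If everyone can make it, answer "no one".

Priya: not fully free for 09:15-09:45. Dmitri: free for 09:15-09:45. Rina: free for 09:15-09:45. Pita: not fully free for 09:15-09:45. Zara: free for 09:15-09:45. Sofia: not fully free for 09:15-09:45.

Pita, Priya, Sofia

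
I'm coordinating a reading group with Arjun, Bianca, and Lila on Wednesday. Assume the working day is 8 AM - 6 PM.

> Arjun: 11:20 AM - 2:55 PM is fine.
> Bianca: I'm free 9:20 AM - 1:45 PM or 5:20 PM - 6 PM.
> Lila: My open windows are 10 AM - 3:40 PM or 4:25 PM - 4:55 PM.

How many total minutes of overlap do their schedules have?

Arjun ∩ Bianca: 11:20-13:45.
Arjun ∩ Bianca ∩ Lila: 11:20-13:45.
That's a single block of 145 minutes.

145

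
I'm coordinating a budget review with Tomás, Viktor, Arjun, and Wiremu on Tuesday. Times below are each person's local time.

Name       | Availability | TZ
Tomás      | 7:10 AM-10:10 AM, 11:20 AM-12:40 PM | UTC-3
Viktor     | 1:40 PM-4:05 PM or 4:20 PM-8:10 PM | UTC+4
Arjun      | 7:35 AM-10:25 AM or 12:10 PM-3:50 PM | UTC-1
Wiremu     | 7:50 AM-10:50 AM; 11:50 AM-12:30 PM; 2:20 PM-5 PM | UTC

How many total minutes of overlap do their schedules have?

Tomás in UTC: 10:10-13:10, 14:20-15:40 (add 3h to convert from UTC-3).
Viktor in UTC: 09:40-12:05, 12:20-16:10 (subtract 4h to convert from UTC+4).
Arjun in UTC: 08:35-11:25, 13:10-16:50 (add 1h to convert from UTC-1).
Wiremu in UTC: 07:50-10:50, 11:50-12:30, 14:20-17:00.
Tomás ∩ Viktor: 10:10-12:05, 12:20-13:10, 14:20-15:40.
Tomás ∩ Viktor ∩ Arjun: 10:10-11:25, 14:20-15:40.
Tomás ∩ Viktor ∩ Arjun ∩ Wiremu: 10:10-10:50, 14:20-15:40.
Summing the common windows: 40 + 80 = 120 minutes.

120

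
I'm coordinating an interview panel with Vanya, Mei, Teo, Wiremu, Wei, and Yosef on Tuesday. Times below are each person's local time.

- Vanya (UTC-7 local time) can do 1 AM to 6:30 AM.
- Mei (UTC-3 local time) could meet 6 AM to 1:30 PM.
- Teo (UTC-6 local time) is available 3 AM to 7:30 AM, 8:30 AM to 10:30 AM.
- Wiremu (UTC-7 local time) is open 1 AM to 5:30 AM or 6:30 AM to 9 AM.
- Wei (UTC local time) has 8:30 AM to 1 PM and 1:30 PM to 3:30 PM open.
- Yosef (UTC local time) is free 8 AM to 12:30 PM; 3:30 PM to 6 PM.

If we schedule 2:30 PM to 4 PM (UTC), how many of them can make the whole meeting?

Vanya in UTC: 08:00-13:30 (add 7h to convert from UTC-7).
Mei in UTC: 09:00-16:30 (add 3h to convert from UTC-3).
Teo in UTC: 09:00-13:30, 14:30-16:30 (add 6h to convert from UTC-6).
Wiremu in UTC: 08:00-12:30, 13:30-16:00 (add 7h to convert from UTC-7).
Wei in UTC: 08:30-13:00, 13:30-15:30.
Yosef in UTC: 08:00-12:30, 15:30-18:00.
Mei, Teo, and Wiremu can make the full 14:30-16:00 slot — that's 3.

3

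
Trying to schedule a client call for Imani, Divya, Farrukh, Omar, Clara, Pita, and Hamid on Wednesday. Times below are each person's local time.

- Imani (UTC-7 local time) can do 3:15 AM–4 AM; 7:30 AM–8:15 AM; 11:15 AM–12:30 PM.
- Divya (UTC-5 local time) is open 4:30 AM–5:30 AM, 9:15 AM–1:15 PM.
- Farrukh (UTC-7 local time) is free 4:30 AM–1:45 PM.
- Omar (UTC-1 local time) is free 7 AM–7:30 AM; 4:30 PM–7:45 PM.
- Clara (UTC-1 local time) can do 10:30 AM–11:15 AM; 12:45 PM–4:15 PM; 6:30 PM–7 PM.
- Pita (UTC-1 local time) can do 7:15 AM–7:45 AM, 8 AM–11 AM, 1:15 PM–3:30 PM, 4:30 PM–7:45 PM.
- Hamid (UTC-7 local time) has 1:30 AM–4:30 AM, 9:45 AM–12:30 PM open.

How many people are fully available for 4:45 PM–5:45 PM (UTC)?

Imani in UTC: 10:15-11:00, 14:30-15:15, 18:15-19:30 (add 7h to convert from UTC-7).
Divya in UTC: 09:30-10:30, 14:15-18:15 (add 5h to convert from UTC-5).
Farrukh in UTC: 11:30-20:45 (add 7h to convert from UTC-7).
Omar in UTC: 08:00-08:30, 17:30-20:45 (add 1h to convert from UTC-1).
Clara in UTC: 11:30-12:15, 13:45-17:15, 19:30-20:00 (add 1h to convert from UTC-1).
Pita in UTC: 08:15-08:45, 09:00-12:00, 14:15-16:30, 17:30-20:45 (add 1h to convert from UTC-1).
Hamid in UTC: 08:30-11:30, 16:45-19:30 (add 7h to convert from UTC-7).
Divya, Farrukh, and Hamid can make the full 16:45-17:45 slot — that's 3.

3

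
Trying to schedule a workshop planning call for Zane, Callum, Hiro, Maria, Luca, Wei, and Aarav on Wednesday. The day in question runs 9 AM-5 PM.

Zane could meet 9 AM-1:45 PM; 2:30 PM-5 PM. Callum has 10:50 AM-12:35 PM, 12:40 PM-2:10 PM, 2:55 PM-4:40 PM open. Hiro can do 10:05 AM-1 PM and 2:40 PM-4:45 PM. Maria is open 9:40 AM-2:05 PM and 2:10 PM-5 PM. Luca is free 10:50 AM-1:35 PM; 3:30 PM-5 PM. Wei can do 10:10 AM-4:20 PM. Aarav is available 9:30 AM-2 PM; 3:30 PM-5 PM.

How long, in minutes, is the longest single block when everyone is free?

Zane ∩ Callum: 10:50-12:35, 12:40-13:45, 14:55-16:40.
Zane ∩ Callum ∩ Hiro: 10:50-12:35, 12:40-13:00, 14:55-16:40.
Zane ∩ Callum ∩ Hiro ∩ Maria: 10:50-12:35, 12:40-13:00, 14:55-16:40.
Zane ∩ Callum ∩ Hiro ∩ Maria ∩ Luca: 10:50-12:35, 12:40-13:00, 15:30-16:40.
Zane ∩ Callum ∩ Hiro ∩ Maria ∩ Luca ∩ Wei: 10:50-12:35, 12:40-13:00, 15:30-16:20.
Zane ∩ Callum ∩ Hiro ∩ Maria ∩ Luca ∩ Wei ∩ Aarav: 10:50-12:35, 12:40-13:00, 15:30-16:20.
Those are the intersection windows.
The longest is 10:50-12:35 at 105 minutes.

105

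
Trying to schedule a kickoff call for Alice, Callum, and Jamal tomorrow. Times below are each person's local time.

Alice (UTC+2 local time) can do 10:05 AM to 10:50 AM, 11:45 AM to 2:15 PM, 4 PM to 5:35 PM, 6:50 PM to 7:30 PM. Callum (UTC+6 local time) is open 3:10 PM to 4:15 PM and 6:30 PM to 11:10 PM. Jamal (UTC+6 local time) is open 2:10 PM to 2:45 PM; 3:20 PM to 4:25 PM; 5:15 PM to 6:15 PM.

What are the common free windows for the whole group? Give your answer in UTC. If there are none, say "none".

09:45-10:15

Alice in UTC: 08:05-08:50, 09:45-12:15, 14:00-15:35, 16:50-17:30 (subtract 2h to convert from UTC+2).
Callum in UTC: 09:10-10:15, 12:30-17:10 (subtract 6h to convert from UTC+6).
Jamal in UTC: 08:10-08:45, 09:20-10:25, 11:15-12:15 (subtract 6h to convert from UTC+6).
Alice ∩ Callum: 09:45-10:15, 14:00-15:35, 16:50-17:10.
Alice ∩ Callum ∩ Jamal: 09:45-10:15.
Those are the intersection windows.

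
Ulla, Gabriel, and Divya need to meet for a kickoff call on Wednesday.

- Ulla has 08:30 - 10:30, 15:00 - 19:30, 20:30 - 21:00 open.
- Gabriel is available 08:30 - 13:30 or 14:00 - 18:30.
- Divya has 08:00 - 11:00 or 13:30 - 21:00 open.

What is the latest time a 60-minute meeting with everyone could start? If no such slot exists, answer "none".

Ulla ∩ Gabriel: 08:30-10:30, 15:00-18:30.
Ulla ∩ Gabriel ∩ Divya: 08:30-10:30, 15:00-18:30.
The last common window of at least 60 minutes is 15:00-18:30; a 60-minute meeting can start as late as 17:30 and still end by 18:30.

17:30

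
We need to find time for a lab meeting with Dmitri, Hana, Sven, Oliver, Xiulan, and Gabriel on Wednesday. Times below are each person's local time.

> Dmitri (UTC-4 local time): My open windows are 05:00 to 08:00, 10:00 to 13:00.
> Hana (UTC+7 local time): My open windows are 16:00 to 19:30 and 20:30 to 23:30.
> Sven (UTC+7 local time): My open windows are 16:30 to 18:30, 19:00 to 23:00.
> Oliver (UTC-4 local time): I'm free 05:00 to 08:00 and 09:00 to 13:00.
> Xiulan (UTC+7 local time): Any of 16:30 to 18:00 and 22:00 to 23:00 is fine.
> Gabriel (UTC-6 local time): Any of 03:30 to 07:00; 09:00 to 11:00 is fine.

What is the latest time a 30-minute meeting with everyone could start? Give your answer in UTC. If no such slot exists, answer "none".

Dmitri in UTC: 09:00-12:00, 14:00-17:00 (add 4h to convert from UTC-4).
Hana in UTC: 09:00-12:30, 13:30-16:30 (subtract 7h to convert from UTC+7).
Sven in UTC: 09:30-11:30, 12:00-16:00 (subtract 7h to convert from UTC+7).
Oliver in UTC: 09:00-12:00, 13:00-17:00 (add 4h to convert from UTC-4).
Xiulan in UTC: 09:30-11:00, 15:00-16:00 (subtract 7h to convert from UTC+7).
Gabriel in UTC: 09:30-13:00, 15:00-17:00 (add 6h to convert from UTC-6).
Dmitri ∩ Hana: 09:00-12:00, 14:00-16:30.
Dmitri ∩ Hana ∩ Sven: 09:30-11:30, 14:00-16:00.
Dmitri ∩ Hana ∩ Sven ∩ Oliver: 09:30-11:30, 14:00-16:00.
Dmitri ∩ Hana ∩ Sven ∩ Oliver ∩ Xiulan: 09:30-11:00, 15:00-16:00.
Dmitri ∩ Hana ∩ Sven ∩ Oliver ∩ Xiulan ∩ Gabriel: 09:30-11:00, 15:00-16:00.
So the common availability across everyone is 09:30-11:00, 15:00-16:00.
The last common window of at least 30 minutes is 15:00-16:00; a 30-minute meeting can start as late as 15:30 and still end by 16:00.

15:30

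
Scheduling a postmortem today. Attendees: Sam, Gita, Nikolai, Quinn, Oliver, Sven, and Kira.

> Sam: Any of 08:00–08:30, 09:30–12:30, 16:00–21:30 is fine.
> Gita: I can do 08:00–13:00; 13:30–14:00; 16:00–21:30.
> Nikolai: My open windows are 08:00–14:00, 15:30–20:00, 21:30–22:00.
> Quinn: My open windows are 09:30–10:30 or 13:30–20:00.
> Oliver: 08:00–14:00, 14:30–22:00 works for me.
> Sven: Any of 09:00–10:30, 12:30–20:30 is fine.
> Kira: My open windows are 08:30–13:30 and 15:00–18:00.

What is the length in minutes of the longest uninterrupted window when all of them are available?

Sam ∩ Gita: 08:00-08:30, 09:30-12:30, 16:00-21:30.
Sam ∩ Gita ∩ Nikolai: 08:00-08:30, 09:30-12:30, 16:00-20:00.
Sam ∩ Gita ∩ Nikolai ∩ Quinn: 09:30-10:30, 16:00-20:00.
Sam ∩ Gita ∩ Nikolai ∩ Quinn ∩ Oliver: 09:30-10:30, 16:00-20:00.
Sam ∩ Gita ∩ Nikolai ∩ Quinn ∩ Oliver ∩ Sven: 09:30-10:30, 16:00-20:00.
Sam ∩ Gita ∩ Nikolai ∩ Quinn ∩ Oliver ∩ Sven ∩ Kira: 09:30-10:30, 16:00-18:00.
The longest is 16:00-18:00 at 120 minutes.

120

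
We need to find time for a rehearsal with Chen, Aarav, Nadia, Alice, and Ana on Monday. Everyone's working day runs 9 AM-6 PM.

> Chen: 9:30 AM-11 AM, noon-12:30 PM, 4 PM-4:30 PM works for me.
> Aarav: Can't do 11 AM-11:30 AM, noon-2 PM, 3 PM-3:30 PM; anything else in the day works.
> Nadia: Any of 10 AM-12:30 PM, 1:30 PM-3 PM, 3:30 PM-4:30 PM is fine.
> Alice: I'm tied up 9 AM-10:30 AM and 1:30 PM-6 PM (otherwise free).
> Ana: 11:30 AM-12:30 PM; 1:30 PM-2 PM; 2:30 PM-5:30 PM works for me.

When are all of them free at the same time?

none

Chen free: 09:30-11:00, 12:00-12:30, 16:00-16:30.
Aarav free: 09:00-11:00, 11:30-12:00, 14:00-15:00, 15:30-18:00 (invert busy blocks within the working day).
Nadia free: 10:00-12:30, 13:30-15:00, 15:30-16:30.
Alice free: 10:30-13:30 (invert busy blocks within the working day).
Ana free: 11:30-12:30, 13:30-14:00, 14:30-17:30.
Chen ∩ Aarav: 09:30-11:00, 16:00-16:30.
Chen ∩ Aarav ∩ Nadia: 10:00-11:00, 16:00-16:30.
Chen ∩ Aarav ∩ Nadia ∩ Alice: 10:30-11:00.
Chen ∩ Aarav ∩ Nadia ∩ Alice ∩ Ana: ∅.
There is no time when everyone is free.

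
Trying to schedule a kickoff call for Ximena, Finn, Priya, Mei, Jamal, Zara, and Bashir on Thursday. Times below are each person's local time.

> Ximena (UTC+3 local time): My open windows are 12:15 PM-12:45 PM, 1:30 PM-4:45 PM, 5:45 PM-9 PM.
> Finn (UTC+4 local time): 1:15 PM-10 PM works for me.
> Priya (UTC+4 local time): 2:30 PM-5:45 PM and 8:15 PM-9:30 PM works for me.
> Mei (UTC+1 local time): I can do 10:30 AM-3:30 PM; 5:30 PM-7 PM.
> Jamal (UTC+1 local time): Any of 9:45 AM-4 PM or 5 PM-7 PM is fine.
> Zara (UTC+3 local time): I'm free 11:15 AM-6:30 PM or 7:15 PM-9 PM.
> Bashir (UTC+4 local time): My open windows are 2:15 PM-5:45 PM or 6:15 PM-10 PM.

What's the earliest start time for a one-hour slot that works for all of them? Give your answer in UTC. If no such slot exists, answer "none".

Ximena in UTC: 09:15-09:45, 10:30-13:45, 14:45-18:00 (subtract 3h to convert from UTC+3).
Finn in UTC: 09:15-18:00 (subtract 4h to convert from UTC+4).
Priya in UTC: 10:30-13:45, 16:15-17:30 (subtract 4h to convert from UTC+4).
Mei in UTC: 09:30-14:30, 16:30-18:00 (subtract 1h to convert from UTC+1).
Jamal in UTC: 08:45-15:00, 16:00-18:00 (subtract 1h to convert from UTC+1).
Zara in UTC: 08:15-15:30, 16:15-18:00 (subtract 3h to convert from UTC+3).
Bashir in UTC: 10:15-13:45, 14:15-18:00 (subtract 4h to convert from UTC+4).
Ximena ∩ Finn: 09:15-09:45, 10:30-13:45, 14:45-18:00.
Ximena ∩ Finn ∩ Priya: 10:30-13:45, 16:15-17:30.
Ximena ∩ Finn ∩ Priya ∩ Mei: 10:30-13:45, 16:30-17:30.
Ximena ∩ Finn ∩ Priya ∩ Mei ∩ Jamal: 10:30-13:45, 16:30-17:30.
Ximena ∩ Finn ∩ Priya ∩ Mei ∩ Jamal ∩ Zara: 10:30-13:45, 16:30-17:30.
Ximena ∩ Finn ∩ Priya ∩ Mei ∩ Jamal ∩ Zara ∩ Bashir: 10:30-13:45, 16:30-17:30.
The first common window of at least 60 minutes is 10:30-13:45, so the earliest start is 10:30.

10:30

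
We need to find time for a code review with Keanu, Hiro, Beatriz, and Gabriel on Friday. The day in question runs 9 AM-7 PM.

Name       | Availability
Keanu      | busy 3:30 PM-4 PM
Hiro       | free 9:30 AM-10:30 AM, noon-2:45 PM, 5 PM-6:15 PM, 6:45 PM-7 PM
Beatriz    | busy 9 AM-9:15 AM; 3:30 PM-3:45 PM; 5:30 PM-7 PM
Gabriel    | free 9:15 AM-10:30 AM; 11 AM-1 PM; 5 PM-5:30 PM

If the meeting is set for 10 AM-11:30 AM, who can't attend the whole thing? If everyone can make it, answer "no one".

Keanu free: 09:00-15:30, 16:00-19:00 (invert busy blocks within the working day).
Hiro free: 09:30-10:30, 12:00-14:45, 17:00-18:15, 18:45-19:00.
Beatriz free: 09:15-15:30, 15:45-17:30 (invert busy blocks within the working day).
Gabriel free: 09:15-10:30, 11:00-13:00, 17:00-17:30.
Keanu: free for 10:00-11:30. Hiro: not fully free for 10:00-11:30. Beatriz: free for 10:00-11:30. Gabriel: not fully free for 10:00-11:30.

Gabriel, Hiro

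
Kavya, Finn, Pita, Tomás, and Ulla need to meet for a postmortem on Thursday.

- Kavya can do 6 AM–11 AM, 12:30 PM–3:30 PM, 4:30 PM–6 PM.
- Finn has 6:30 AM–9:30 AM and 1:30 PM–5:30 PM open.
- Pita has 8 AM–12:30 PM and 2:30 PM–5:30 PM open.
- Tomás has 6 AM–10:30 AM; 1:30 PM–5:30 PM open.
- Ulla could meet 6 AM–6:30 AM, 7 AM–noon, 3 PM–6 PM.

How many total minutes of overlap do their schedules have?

180

Kavya ∩ Finn: 06:30-09:30, 13:30-15:30, 16:30-17:30.
Kavya ∩ Finn ∩ Pita: 08:00-09:30, 14:30-15:30, 16:30-17:30.
Kavya ∩ Finn ∩ Pita ∩ Tomás: 08:00-09:30, 14:30-15:30, 16:30-17:30.
Kavya ∩ Finn ∩ Pita ∩ Tomás ∩ Ulla: 08:00-09:30, 15:00-15:30, 16:30-17:30.
Summing the common windows: 90 + 30 + 60 = 180 minutes.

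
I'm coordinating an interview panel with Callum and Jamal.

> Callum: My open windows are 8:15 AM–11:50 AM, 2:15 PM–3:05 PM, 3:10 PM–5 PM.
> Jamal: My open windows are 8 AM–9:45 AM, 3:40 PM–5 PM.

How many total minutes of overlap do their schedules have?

170

Callum ∩ Jamal: 08:15-09:45, 15:40-17:00.
Summing the common windows: 90 + 80 = 170 minutes.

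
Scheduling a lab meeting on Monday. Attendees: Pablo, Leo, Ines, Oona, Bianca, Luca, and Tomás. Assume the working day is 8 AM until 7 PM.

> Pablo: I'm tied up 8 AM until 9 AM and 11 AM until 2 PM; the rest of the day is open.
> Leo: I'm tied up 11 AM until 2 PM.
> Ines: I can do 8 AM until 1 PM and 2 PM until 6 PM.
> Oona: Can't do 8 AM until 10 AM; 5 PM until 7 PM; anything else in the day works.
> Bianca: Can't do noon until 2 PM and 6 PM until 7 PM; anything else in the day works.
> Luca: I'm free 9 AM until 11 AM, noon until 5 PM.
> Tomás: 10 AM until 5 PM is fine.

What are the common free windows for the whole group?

10:00-11:00, 14:00-17:00

Pablo free: 09:00-11:00, 14:00-19:00 (invert busy blocks within the working day).
Leo free: 08:00-11:00, 14:00-19:00 (invert busy blocks within the working day).
Ines free: 08:00-13:00, 14:00-18:00.
Oona free: 10:00-17:00 (invert busy blocks within the working day).
Bianca free: 08:00-12:00, 14:00-18:00 (invert busy blocks within the working day).
Luca free: 09:00-11:00, 12:00-17:00.
Tomás free: 10:00-17:00.
Pablo ∩ Leo: 09:00-11:00, 14:00-19:00.
Pablo ∩ Leo ∩ Ines: 09:00-11:00, 14:00-18:00.
Pablo ∩ Leo ∩ Ines ∩ Oona: 10:00-11:00, 14:00-17:00.
Pablo ∩ Leo ∩ Ines ∩ Oona ∩ Bianca: 10:00-11:00, 14:00-17:00.
Pablo ∩ Leo ∩ Ines ∩ Oona ∩ Bianca ∩ Luca: 10:00-11:00, 14:00-17:00.
Pablo ∩ Leo ∩ Ines ∩ Oona ∩ Bianca ∩ Luca ∩ Tomás: 10:00-11:00, 14:00-17:00.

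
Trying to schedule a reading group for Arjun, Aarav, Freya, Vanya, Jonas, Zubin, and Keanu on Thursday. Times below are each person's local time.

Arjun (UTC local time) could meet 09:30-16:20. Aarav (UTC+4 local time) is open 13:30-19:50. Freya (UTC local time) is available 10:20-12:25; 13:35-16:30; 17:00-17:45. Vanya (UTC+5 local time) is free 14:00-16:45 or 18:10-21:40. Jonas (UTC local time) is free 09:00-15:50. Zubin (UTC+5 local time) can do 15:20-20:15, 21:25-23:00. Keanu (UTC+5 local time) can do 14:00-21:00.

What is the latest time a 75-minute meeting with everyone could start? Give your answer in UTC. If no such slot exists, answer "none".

Arjun in UTC: 09:30-16:20.
Aarav in UTC: 09:30-15:50 (subtract 4h to convert from UTC+4).
Freya in UTC: 10:20-12:25, 13:35-16:30, 17:00-17:45.
Vanya in UTC: 09:00-11:45, 13:10-16:40 (subtract 5h to convert from UTC+5).
Jonas in UTC: 09:00-15:50.
Zubin in UTC: 10:20-15:15, 16:25-18:00 (subtract 5h to convert from UTC+5).
Keanu in UTC: 09:00-16:00 (subtract 5h to convert from UTC+5).
Arjun ∩ Aarav: 09:30-15:50.
Arjun ∩ Aarav ∩ Freya: 10:20-12:25, 13:35-15:50.
Arjun ∩ Aarav ∩ Freya ∩ Vanya: 10:20-11:45, 13:35-15:50.
Arjun ∩ Aarav ∩ Freya ∩ Vanya ∩ Jonas: 10:20-11:45, 13:35-15:50.
Arjun ∩ Aarav ∩ Freya ∩ Vanya ∩ Jonas ∩ Zubin: 10:20-11:45, 13:35-15:15.
Arjun ∩ Aarav ∩ Freya ∩ Vanya ∩ Jonas ∩ Zubin ∩ Keanu: 10:20-11:45, 13:35-15:15.
Those are the intersection windows.
The last common window of at least 75 minutes is 13:35-15:15; a 75-minute meeting can start as late as 14:00 and still end by 15:15.

14:00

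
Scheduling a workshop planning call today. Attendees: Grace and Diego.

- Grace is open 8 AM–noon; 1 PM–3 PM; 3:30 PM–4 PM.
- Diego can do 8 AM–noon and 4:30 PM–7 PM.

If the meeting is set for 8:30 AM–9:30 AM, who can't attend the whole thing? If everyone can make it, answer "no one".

no one

Grace: free for 08:30-09:30. Diego: free for 08:30-09:30.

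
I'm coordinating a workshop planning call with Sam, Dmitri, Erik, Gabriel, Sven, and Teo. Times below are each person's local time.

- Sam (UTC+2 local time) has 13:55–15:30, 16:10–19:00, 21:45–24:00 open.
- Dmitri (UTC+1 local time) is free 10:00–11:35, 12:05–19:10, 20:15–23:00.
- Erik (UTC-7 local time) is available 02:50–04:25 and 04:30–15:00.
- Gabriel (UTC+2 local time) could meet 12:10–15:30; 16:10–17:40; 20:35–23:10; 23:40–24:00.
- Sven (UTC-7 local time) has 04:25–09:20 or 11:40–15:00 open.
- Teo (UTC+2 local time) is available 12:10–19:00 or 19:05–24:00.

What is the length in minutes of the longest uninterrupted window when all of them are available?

Sam in UTC: 11:55-13:30, 14:10-17:00, 19:45-22:00 (subtract 2h to convert from UTC+2).
Dmitri in UTC: 09:00-10:35, 11:05-18:10, 19:15-22:00 (subtract 1h to convert from UTC+1).
Erik in UTC: 09:50-11:25, 11:30-22:00 (add 7h to convert from UTC-7).
Gabriel in UTC: 10:10-13:30, 14:10-15:40, 18:35-21:10, 21:40-22:00 (subtract 2h to convert from UTC+2).
Sven in UTC: 11:25-16:20, 18:40-22:00 (add 7h to convert from UTC-7).
Teo in UTC: 10:10-17:00, 17:05-22:00 (subtract 2h to convert from UTC+2).
Sam ∩ Dmitri: 11:55-13:30, 14:10-17:00, 19:45-22:00.
Sam ∩ Dmitri ∩ Erik: 11:55-13:30, 14:10-17:00, 19:45-22:00.
Sam ∩ Dmitri ∩ Erik ∩ Gabriel: 11:55-13:30, 14:10-15:40, 19:45-21:10, 21:40-22:00.
Sam ∩ Dmitri ∩ Erik ∩ Gabriel ∩ Sven: 11:55-13:30, 14:10-15:40, 19:45-21:10, 21:40-22:00.
Sam ∩ Dmitri ∩ Erik ∩ Gabriel ∩ Sven ∩ Teo: 11:55-13:30, 14:10-15:40, 19:45-21:10, 21:40-22:00.
Those are the intersection windows.
The longest is 11:55-13:30 at 95 minutes.

95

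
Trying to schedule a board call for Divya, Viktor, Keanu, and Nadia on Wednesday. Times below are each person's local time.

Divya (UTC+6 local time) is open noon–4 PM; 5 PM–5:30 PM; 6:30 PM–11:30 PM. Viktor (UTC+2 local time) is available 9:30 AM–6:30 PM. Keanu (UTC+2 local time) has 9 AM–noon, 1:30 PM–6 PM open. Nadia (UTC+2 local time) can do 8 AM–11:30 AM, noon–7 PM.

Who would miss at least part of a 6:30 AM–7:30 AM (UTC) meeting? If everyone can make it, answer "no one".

Divya in UTC: 06:00-10:00, 11:00-11:30, 12:30-17:30 (subtract 6h to convert from UTC+6).
Viktor in UTC: 07:30-16:30 (subtract 2h to convert from UTC+2).
Keanu in UTC: 07:00-10:00, 11:30-16:00 (subtract 2h to convert from UTC+2).
Nadia in UTC: 06:00-09:30, 10:00-17:00 (subtract 2h to convert from UTC+2).
Divya: free for 06:30-07:30. Viktor: not fully free for 06:30-07:30. Keanu: not fully free for 06:30-07:30. Nadia: free for 06:30-07:30.

Keanu, Viktor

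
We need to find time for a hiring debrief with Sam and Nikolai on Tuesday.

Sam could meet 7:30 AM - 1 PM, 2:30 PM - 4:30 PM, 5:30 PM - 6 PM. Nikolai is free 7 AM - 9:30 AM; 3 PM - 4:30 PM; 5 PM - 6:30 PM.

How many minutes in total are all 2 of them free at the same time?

Sam ∩ Nikolai: 07:30-09:30, 15:00-16:30, 17:30-18:00.
Those are the intersection windows.
Summing the common windows: 120 + 90 + 30 = 240 minutes.

240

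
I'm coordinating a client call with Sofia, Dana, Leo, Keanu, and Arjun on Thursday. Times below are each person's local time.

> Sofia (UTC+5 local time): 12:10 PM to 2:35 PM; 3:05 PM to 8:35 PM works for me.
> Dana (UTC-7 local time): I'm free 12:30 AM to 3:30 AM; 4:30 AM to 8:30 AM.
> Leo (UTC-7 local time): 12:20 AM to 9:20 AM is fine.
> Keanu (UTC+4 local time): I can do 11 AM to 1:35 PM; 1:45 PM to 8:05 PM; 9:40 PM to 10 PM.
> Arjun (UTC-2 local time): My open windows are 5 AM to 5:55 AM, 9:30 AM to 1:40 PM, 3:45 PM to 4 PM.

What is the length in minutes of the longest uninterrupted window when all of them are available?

Sofia in UTC: 07:10-09:35, 10:05-15:35 (subtract 5h to convert from UTC+5).
Dana in UTC: 07:30-10:30, 11:30-15:30 (add 7h to convert from UTC-7).
Leo in UTC: 07:20-16:20 (add 7h to convert from UTC-7).
Keanu in UTC: 07:00-09:35, 09:45-16:05, 17:40-18:00 (subtract 4h to convert from UTC+4).
Arjun in UTC: 07:00-07:55, 11:30-15:40, 17:45-18:00 (add 2h to convert from UTC-2).
Sofia ∩ Dana: 07:30-09:35, 10:05-10:30, 11:30-15:30.
Sofia ∩ Dana ∩ Leo: 07:30-09:35, 10:05-10:30, 11:30-15:30.
Sofia ∩ Dana ∩ Leo ∩ Keanu: 07:30-09:35, 10:05-10:30, 11:30-15:30.
Sofia ∩ Dana ∩ Leo ∩ Keanu ∩ Arjun: 07:30-07:55, 11:30-15:30.
Those are the intersection windows.
The longest is 11:30-15:30 at 240 minutes.

240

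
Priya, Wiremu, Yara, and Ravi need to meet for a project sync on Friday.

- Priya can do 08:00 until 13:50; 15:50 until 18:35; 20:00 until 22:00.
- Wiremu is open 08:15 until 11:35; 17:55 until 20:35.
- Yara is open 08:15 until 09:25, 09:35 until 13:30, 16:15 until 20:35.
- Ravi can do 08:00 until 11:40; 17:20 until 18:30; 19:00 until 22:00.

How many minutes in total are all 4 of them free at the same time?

Priya ∩ Wiremu: 08:15-11:35, 17:55-18:35, 20:00-20:35.
Priya ∩ Wiremu ∩ Yara: 08:15-09:25, 09:35-11:35, 17:55-18:35, 20:00-20:35.
Priya ∩ Wiremu ∩ Yara ∩ Ravi: 08:15-09:25, 09:35-11:35, 17:55-18:30, 20:00-20:35.
Those are the intersection windows.
Summing the common windows: 70 + 120 + 35 + 35 = 260 minutes.

260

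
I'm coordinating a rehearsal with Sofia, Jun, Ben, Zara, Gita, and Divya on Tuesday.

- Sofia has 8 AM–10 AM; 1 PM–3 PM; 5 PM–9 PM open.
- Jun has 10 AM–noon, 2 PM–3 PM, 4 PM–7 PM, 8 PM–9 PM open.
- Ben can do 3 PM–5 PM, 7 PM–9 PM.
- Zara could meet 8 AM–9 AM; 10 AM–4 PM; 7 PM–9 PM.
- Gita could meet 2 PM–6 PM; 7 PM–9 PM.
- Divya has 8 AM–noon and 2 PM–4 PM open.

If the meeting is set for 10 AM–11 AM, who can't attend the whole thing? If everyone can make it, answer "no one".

Sofia: not fully free for 10:00-11:00. Jun: free for 10:00-11:00. Ben: not fully free for 10:00-11:00. Zara: free for 10:00-11:00. Gita: not fully free for 10:00-11:00. Divya: free for 10:00-11:00.

Ben, Gita, Sofia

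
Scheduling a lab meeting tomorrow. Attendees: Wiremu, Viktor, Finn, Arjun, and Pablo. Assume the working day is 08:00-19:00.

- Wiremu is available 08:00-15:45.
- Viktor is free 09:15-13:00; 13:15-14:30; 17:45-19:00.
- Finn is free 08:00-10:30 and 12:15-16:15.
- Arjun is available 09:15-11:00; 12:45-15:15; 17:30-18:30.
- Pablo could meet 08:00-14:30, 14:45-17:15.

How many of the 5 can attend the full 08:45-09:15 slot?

Wiremu, Finn, and Pablo can make the full 08:45-09:15 slot — that's 3.

3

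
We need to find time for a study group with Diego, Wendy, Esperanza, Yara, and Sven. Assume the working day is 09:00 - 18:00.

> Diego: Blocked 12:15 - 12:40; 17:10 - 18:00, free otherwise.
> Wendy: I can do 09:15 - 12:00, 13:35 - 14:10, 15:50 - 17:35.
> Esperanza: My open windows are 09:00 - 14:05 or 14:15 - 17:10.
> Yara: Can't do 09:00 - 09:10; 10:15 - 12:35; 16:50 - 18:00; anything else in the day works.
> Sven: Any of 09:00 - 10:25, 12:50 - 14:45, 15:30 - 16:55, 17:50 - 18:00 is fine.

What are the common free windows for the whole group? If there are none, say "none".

Diego free: 09:00-12:15, 12:40-17:10 (invert busy blocks within the working day).
Wendy free: 09:15-12:00, 13:35-14:10, 15:50-17:35.
Esperanza free: 09:00-14:05, 14:15-17:10.
Yara free: 09:10-10:15, 12:35-16:50 (invert busy blocks within the working day).
Sven free: 09:00-10:25, 12:50-14:45, 15:30-16:55, 17:50-18:00.
Diego ∩ Wendy: 09:15-12:00, 13:35-14:10, 15:50-17:10.
Diego ∩ Wendy ∩ Esperanza: 09:15-12:00, 13:35-14:05, 15:50-17:10.
Diego ∩ Wendy ∩ Esperanza ∩ Yara: 09:15-10:15, 13:35-14:05, 15:50-16:50.
Diego ∩ Wendy ∩ Esperanza ∩ Yara ∩ Sven: 09:15-10:15, 13:35-14:05, 15:50-16:50.
So the common availability across everyone is 09:15-10:15, 13:35-14:05, 15:50-16:50.

09:15-10:15, 13:35-14:05, 15:50-16:50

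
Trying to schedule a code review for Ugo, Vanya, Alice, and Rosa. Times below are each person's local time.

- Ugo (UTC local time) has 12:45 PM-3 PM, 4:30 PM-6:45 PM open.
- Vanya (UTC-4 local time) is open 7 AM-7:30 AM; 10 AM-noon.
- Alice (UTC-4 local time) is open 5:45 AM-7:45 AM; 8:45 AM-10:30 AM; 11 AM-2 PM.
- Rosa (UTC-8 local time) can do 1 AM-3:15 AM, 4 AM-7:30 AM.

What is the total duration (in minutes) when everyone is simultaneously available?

Ugo in UTC: 12:45-15:00, 16:30-18:45.
Vanya in UTC: 11:00-11:30, 14:00-16:00 (add 4h to convert from UTC-4).
Alice in UTC: 09:45-11:45, 12:45-14:30, 15:00-18:00 (add 4h to convert from UTC-4).
Rosa in UTC: 09:00-11:15, 12:00-15:30 (add 8h to convert from UTC-8).
Ugo ∩ Vanya: 14:00-15:00.
Ugo ∩ Vanya ∩ Alice: 14:00-14:30.
Ugo ∩ Vanya ∩ Alice ∩ Rosa: 14:00-14:30.
That's a single block of 30 minutes.

30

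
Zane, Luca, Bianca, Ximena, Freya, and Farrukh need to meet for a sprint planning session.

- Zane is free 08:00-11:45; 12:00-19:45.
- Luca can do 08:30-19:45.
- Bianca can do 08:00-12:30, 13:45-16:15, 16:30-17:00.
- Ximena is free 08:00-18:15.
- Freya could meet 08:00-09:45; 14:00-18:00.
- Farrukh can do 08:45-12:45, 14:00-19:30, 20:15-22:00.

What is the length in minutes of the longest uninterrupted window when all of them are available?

Zane ∩ Luca: 08:30-11:45, 12:00-19:45.
Zane ∩ Luca ∩ Bianca: 08:30-11:45, 12:00-12:30, 13:45-16:15, 16:30-17:00.
Zane ∩ Luca ∩ Bianca ∩ Ximena: 08:30-11:45, 12:00-12:30, 13:45-16:15, 16:30-17:00.
Zane ∩ Luca ∩ Bianca ∩ Ximena ∩ Freya: 08:30-09:45, 14:00-16:15, 16:30-17:00.
Zane ∩ Luca ∩ Bianca ∩ Ximena ∩ Freya ∩ Farrukh: 08:45-09:45, 14:00-16:15, 16:30-17:00.
So the common availability across everyone is 08:45-09:45, 14:00-16:15, 16:30-17:00.
The longest is 14:00-16:15 at 135 minutes.

135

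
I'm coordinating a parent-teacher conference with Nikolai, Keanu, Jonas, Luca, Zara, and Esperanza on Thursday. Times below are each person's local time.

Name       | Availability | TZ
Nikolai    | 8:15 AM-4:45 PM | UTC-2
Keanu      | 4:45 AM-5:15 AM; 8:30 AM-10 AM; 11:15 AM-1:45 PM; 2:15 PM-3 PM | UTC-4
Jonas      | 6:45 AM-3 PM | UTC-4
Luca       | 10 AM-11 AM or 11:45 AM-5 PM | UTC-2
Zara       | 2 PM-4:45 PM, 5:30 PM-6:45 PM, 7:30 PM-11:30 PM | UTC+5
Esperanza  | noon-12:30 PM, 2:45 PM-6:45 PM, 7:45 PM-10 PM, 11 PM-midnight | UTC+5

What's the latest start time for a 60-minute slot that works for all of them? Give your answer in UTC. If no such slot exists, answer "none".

Nikolai in UTC: 10:15-18:45 (add 2h to convert from UTC-2).
Keanu in UTC: 08:45-09:15, 12:30-14:00, 15:15-17:45, 18:15-19:00 (add 4h to convert from UTC-4).
Jonas in UTC: 10:45-19:00 (add 4h to convert from UTC-4).
Luca in UTC: 12:00-13:00, 13:45-19:00 (add 2h to convert from UTC-2).
Zara in UTC: 09:00-11:45, 12:30-13:45, 14:30-18:30 (subtract 5h to convert from UTC+5).
Esperanza in UTC: 07:00-07:30, 09:45-13:45, 14:45-17:00, 18:00-19:00 (subtract 5h to convert from UTC+5).
Nikolai ∩ Keanu: 12:30-14:00, 15:15-17:45, 18:15-18:45.
Nikolai ∩ Keanu ∩ Jonas: 12:30-14:00, 15:15-17:45, 18:15-18:45.
Nikolai ∩ Keanu ∩ Jonas ∩ Luca: 12:30-13:00, 13:45-14:00, 15:15-17:45, 18:15-18:45.
Nikolai ∩ Keanu ∩ Jonas ∩ Luca ∩ Zara: 12:30-13:00, 15:15-17:45, 18:15-18:30.
Nikolai ∩ Keanu ∩ Jonas ∩ Luca ∩ Zara ∩ Esperanza: 12:30-13:00, 15:15-17:00, 18:15-18:30.
The last common window of at least 60 minutes is 15:15-17:00; a 60-minute meeting can start as late as 16:00 and still end by 17:00.

16:00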